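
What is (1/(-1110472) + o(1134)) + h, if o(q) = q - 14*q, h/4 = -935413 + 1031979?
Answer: 412564778383/1110472 ≈ 3.7152e+5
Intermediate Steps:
h = 386264 (h = 4*(-935413 + 1031979) = 4*96566 = 386264)
o(q) = -13*q
(1/(-1110472) + o(1134)) + h = (1/(-1110472) - 13*1134) + 386264 = (-1/1110472 - 14742) + 386264 = -16370578225/1110472 + 386264 = 412564778383/1110472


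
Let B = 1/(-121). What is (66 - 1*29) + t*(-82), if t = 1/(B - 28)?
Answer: 135315/3389 ≈ 39.928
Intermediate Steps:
B = -1/121 ≈ -0.0082645
t = -121/3389 (t = 1/(-1/121 - 28) = 1/(-3389/121) = -121/3389 ≈ -0.035704)
(66 - 1*29) + t*(-82) = (66 - 1*29) - 121/3389*(-82) = (66 - 29) + 9922/3389 = 37 + 9922/3389 = 135315/3389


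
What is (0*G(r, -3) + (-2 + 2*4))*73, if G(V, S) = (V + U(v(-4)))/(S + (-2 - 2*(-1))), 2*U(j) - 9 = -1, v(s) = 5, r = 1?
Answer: 438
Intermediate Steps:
U(j) = 4 (U(j) = 9/2 + (1/2)*(-1) = 9/2 - 1/2 = 4)
G(V, S) = (4 + V)/S (G(V, S) = (V + 4)/(S + (-2 - 2*(-1))) = (4 + V)/(S + (-2 + 2)) = (4 + V)/(S + 0) = (4 + V)/S)
(0*G(r, -3) + (-2 + 2*4))*73 = (0*((4 + 1)/(-3)) + (-2 + 2*4))*73 = (0*(-1/3*5) + (-2 + 8))*73 = (0*(-5/3) + 6)*73 = (0 + 6)*73 = 6*73 = 438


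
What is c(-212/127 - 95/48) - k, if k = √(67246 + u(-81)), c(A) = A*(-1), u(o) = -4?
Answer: 22241/6096 - √67242 ≈ -255.66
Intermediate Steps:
c(A) = -A
k = √67242 (k = √(67246 - 4) = √67242 ≈ 259.31)
c(-212/127 - 95/48) - k = -(-212/127 - 95/48) - √67242 = -1*(-22241/6096) - √67242 = 22241/6096 - √67242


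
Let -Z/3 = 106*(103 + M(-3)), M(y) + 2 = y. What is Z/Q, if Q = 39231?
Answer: -10388/13077 ≈ -0.79437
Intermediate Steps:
M(y) = -2 + y
Z = -31164 (Z = -318*(103 + (-2 - 3)) = -318*(103 - 5) = -318*98 = -3*10388 = -31164)
Z/Q = -31164/39231 = -31164*1/39231 = -10388/13077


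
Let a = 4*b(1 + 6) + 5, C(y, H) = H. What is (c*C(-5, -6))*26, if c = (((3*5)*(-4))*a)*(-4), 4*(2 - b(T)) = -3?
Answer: -599040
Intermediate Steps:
b(T) = 11/4 (b(T) = 2 - ¼*(-3) = 2 + ¾ = 11/4)
a = 16 (a = 4*(11/4) + 5 = 11 + 5 = 16)
c = 3840 (c = (((3*5)*(-4))*16)*(-4) = ((15*(-4))*16)*(-4) = -60*16*(-4) = -960*(-4) = 3840)
(c*C(-5, -6))*26 = (3840*(-6))*26 = -23040*26 = -599040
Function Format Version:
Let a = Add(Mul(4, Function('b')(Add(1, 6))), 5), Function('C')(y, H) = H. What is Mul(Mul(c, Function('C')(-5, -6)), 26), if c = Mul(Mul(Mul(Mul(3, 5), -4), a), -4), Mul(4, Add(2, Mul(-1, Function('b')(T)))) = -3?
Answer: -599040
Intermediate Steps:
Function('b')(T) = Rational(11, 4) (Function('b')(T) = Add(2, Mul(Rational(-1, 4), -3)) = Add(2, Rational(3, 4)) = Rational(11, 4))
a = 16 (a = Add(Mul(4, Rational(11, 4)), 5) = Add(11, 5) = 16)
c = 3840 (c = Mul(Mul(Mul(Mul(3, 5), -4), 16), -4) = Mul(Mul(Mul(15, -4), 16), -4) = Mul(Mul(-60, 16), -4) = Mul(-960, -4) = 3840)
Mul(Mul(c, Function('C')(-5, -6)), 26) = Mul(Mul(3840, -6), 26) = Mul(-23040, 26) = -599040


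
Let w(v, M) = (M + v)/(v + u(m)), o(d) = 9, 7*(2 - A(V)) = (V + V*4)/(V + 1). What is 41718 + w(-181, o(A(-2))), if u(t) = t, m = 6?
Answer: 7300822/175 ≈ 41719.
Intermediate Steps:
A(V) = 2 - 5*V/(7*(1 + V)) (A(V) = 2 - (V + V*4)/(7*(V + 1)) = 2 - (V + 4*V)/(7*(1 + V)) = 2 - 5*V/(7*(1 + V)))
w(v, M) = (M + v)/(6 + v) (w(v, M) = (M + v)/(v + 6) = (M + v)/(6 + v))
41718 + w(-181, o(A(-2))) = 41718 + (9 - 181)/(6 - 181) = 41718 - 172/(-175) = 41718 - 1/175*(-172) = 41718 + 172/175 = 7300822/175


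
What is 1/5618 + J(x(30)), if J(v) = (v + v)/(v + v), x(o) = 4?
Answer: 5619/5618 ≈ 1.0002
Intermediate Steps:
J(v) = 1 (J(v) = (2*v)/((2*v)) = (2*v)*(1/(2*v)) = 1)
1/5618 + J(x(30)) = 1/5618 + 1 = 5619/5618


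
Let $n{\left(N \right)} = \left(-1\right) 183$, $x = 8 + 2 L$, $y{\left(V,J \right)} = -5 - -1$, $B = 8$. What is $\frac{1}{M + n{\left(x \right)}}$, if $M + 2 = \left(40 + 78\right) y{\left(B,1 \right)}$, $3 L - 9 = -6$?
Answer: $- \frac{1}{657} \approx -0.0015221$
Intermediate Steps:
$L = 1$ ($L = 3 + \frac{1}{3} \left(-6\right) = 3 - 2 = 1$)
$y{\left(V,J \right)} = -4$ ($y{\left(V,J \right)} = -5 + 1 = -4$)
$x = 10$ ($x = 8 + 2 \cdot 1 = 8 + 2 = 10$)
$n{\left(N \right)} = -183$
$M = -474$ ($M = -2 + \left(40 + 78\right) \left(-4\right) = -2 + 118 \left(-4\right) = -2 - 472 = -474$)
$\frac{1}{M + n{\left(x \right)}} = \frac{1}{-474 - 183} = \frac{1}{-657} = - \frac{1}{657}$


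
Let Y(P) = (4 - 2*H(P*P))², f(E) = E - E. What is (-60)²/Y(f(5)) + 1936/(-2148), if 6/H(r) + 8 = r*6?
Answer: 7674236/64977 ≈ 118.11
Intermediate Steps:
H(r) = 6/(-8 + 6*r) (H(r) = 6/(-8 + r*6) = 6/(-8 + 6*r))
f(E) = 0
Y(P) = (4 - 6/(-4 + 3*P²))² (Y(P) = (4 - 6/(-4 + 3*(P*P)))² = (4 - 6/(-4 + 3*P²))²)
(-60)²/Y(f(5)) + 1936/(-2148) = (-60)²/((4*(-11 + 6*0²)²/(-4 + 3*0²)²)) + 1936/(-2148) = 3600/((4*(-11 + 6*0)²/(-4 + 3*0)²)) + 1936*(-1/2148) = 3600/((4*(-11 + 0)²/(-4 + 0)²)) - 484/537 = 3600/((4*(-11)²/(-4)²)) - 484/537 = 3600/((4*121*(1/16))) - 484/537 = 3600/(121/4) - 484/537 = 3600*(4/121) - 484/537 = 14400/121 - 484/537 = 7674236/64977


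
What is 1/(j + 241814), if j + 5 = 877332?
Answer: 1/1119141 ≈ 8.9354e-7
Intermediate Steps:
j = 877327 (j = -5 + 877332 = 877327)
1/(j + 241814) = 1/(877327 + 241814) = 1/1119141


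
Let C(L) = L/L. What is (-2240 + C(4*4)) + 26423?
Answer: 24184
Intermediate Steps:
C(L) = 1
(-2240 + C(4*4)) + 26423 = (-2240 + 1) + 26423 = -2239 + 26423 = 24184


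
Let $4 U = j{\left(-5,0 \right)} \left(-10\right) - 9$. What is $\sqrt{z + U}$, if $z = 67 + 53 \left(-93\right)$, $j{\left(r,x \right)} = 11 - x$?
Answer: $\frac{i \sqrt{19567}}{2} \approx 69.941 i$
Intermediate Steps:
$z = -4862$ ($z = 67 - 4929 = -4862$)
$U = - \frac{119}{4}$ ($U = \frac{\left(11 - 0\right) \left(-10\right) - 9}{4} = \frac{\left(11 + 0\right) \left(-10\right) - 9}{4} = \frac{11 \left(-10\right) - 9}{4} = \frac{-110 - 9}{4} = \frac{1}{4} \left(-119\right) = - \frac{119}{4} \approx -29.75$)
$\sqrt{z + U} = \sqrt{-4862 - \frac{119}{4}} = \sqrt{- \frac{19567}{4}} = \frac{i \sqrt{19567}}{2}$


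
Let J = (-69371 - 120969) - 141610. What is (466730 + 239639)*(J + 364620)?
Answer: 23077075230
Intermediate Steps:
J = -331950 (J = -190340 - 141610 = -331950)
(466730 + 239639)*(J + 364620) = (466730 + 239639)*(-331950 + 364620) = 706369*32670 = 23077075230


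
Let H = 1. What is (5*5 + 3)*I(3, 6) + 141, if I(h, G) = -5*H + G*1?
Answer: 169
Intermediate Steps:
I(h, G) = -5 + G (I(h, G) = -5*1 + G*1 = -5 + G)
(5*5 + 3)*I(3, 6) + 141 = (5*5 + 3)*(-5 + 6) + 141 = (25 + 3)*1 + 141 = 28*1 + 141 = 28 + 141 = 169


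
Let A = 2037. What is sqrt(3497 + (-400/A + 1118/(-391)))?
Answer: sqrt(2216417393960511)/796467 ≈ 59.110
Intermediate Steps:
sqrt(3497 + (-400/A + 1118/(-391))) = sqrt(3497 + (-400/2037 + 1118/(-391))) = sqrt(3497 + (-400*1/2037 + 1118*(-1/391))) = sqrt(3497 + (-400/2037 - 1118/391)) = sqrt(3497 - 2433766/796467) = sqrt(2782811333/796467) = sqrt(2216417393960511)/796467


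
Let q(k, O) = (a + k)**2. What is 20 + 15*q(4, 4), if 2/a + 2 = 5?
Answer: 1040/3 ≈ 346.67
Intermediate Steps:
a = 2/3 (a = 2/(-2 + 5) = 2/3 ≈ 0.66667)
q(k, O) = (2/3 + k)**2
20 + 15*q(4, 4) = 20 + 15*((2 + 3*4)**2/9) = 20 + 15*((2 + 12)**2/9) = 20 + 15*((1/9)*14**2) = 20 + 15*((1/9)*196) = 20 + 15*(196/9) = 20 + 980/3 = 1040/3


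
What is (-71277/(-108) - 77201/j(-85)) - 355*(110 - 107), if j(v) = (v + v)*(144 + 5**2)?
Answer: -208066447/517140 ≈ -402.34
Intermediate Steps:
j(v) = 338*v (j(v) = (2*v)*(144 + 25) = (2*v)*169 = 338*v)
(-71277/(-108) - 77201/j(-85)) - 355*(110 - 107) = (-71277/(-108) - 77201/(338*(-85))) - 355*(110 - 107) = (-71277*(-1/108) - 77201/(-28730)) - 355*3 = (23759/36 - 77201*(-1/28730)) - 1*1065 = (23759/36 + 77201/28730) - 1065 = 342687653/517140 - 1065 = -208066447/517140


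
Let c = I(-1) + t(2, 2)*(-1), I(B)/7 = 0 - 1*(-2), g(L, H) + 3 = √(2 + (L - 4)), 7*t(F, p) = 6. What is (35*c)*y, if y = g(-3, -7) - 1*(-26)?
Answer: 10580 + 460*I*√5 ≈ 10580.0 + 1028.6*I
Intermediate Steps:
t(F, p) = 6/7 (t(F, p) = (⅐)*6 = 6/7)
g(L, H) = -3 + √(-2 + L) (g(L, H) = -3 + √(2 + (L - 4)) = -3 + √(2 + (-4 + L)) = -3 + √(-2 + L))
I(B) = 14 (I(B) = 7*(0 - 1*(-2)) = 7*(0 + 2) = 7*2 = 14)
c = 92/7 (c = 14 + (6/7)*(-1) = 14 - 6/7 = 92/7 ≈ 13.143)
y = 23 + I*√5 (y = (-3 + √(-2 - 3)) - 1*(-26) = (-3 + √(-5)) + 26 = (-3 + I*√5) + 26 = 23 + I*√5 ≈ 23.0 + 2.2361*I)
(35*c)*y = (35*(92/7))*(23 + I*√5) = 460*(23 + I*√5) = 10580 + 460*I*√5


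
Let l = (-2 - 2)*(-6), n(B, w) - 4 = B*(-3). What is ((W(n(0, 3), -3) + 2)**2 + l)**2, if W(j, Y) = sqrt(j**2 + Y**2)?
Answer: 5329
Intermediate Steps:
n(B, w) = 4 - 3*B (n(B, w) = 4 + B*(-3) = 4 - 3*B)
W(j, Y) = sqrt(Y**2 + j**2)
l = 24 (l = -4*(-6) = 24)
((W(n(0, 3), -3) + 2)**2 + l)**2 = ((sqrt((-3)**2 + (4 - 3*0)**2) + 2)**2 + 24)**2 = ((sqrt(9 + (4 + 0)**2) + 2)**2 + 24)**2 = ((sqrt(9 + 4**2) + 2)**2 + 24)**2 = ((sqrt(9 + 16) + 2)**2 + 24)**2 = ((sqrt(25) + 2)**2 + 24)**2 = ((5 + 2)**2 + 24)**2 = (7**2 + 24)**2 = (49 + 24)**2 = 73**2 = 5329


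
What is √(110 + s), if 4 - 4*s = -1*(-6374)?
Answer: I*√5930/2 ≈ 38.503*I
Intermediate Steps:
s = -3185/2 (s = 1 - (-1)*(-6374)/4 = 1 - ¼*6374 = 1 - 3187/2 = -3185/2 ≈ -1592.5)
√(110 + s) = √(110 - 3185/2) = √(-2965/2) = I*√5930/2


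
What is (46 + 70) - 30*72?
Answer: -2044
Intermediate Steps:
(46 + 70) - 30*72 = 116 - 2160 = -2044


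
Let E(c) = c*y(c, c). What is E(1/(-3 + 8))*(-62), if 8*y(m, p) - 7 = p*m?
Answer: -1364/125 ≈ -10.912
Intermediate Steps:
y(m, p) = 7/8 + m*p/8 (y(m, p) = 7/8 + (p*m)/8 = 7/8 + (m*p)/8 = 7/8 + m*p/8)
E(c) = c*(7/8 + c²/8) (E(c) = c*(7/8 + c*c/8) = c*(7/8 + c²/8))
E(1/(-3 + 8))*(-62) = ((7 + (1/(-3 + 8))²)/(8*(-3 + 8)))*(-62) = ((⅛)*(7 + (1/5)²)/5)*(-62) = ((⅛)*(⅕)*(7 + (⅕)²))*(-62) = ((⅛)*(⅕)*(7 + 1/25))*(-62) = ((⅛)*(⅕)*(176/25))*(-62) = (22/125)*(-62) = -1364/125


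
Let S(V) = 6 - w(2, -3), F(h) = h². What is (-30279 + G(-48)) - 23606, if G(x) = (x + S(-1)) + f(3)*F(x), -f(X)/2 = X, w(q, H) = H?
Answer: -67748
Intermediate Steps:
f(X) = -2*X
S(V) = 9 (S(V) = 6 - 1*(-3) = 6 + 3 = 9)
G(x) = 9 + x - 6*x² (G(x) = (x + 9) + (-2*3)*x² = (9 + x) - 6*x² = 9 + x - 6*x²)
(-30279 + G(-48)) - 23606 = (-30279 + (9 - 48 - 6*(-48)²)) - 23606 = (-30279 + (9 - 48 - 6*2304)) - 23606 = (-30279 + (9 - 48 - 13824)) - 23606 = (-30279 - 13863) - 23606 = -44142 - 23606 = -67748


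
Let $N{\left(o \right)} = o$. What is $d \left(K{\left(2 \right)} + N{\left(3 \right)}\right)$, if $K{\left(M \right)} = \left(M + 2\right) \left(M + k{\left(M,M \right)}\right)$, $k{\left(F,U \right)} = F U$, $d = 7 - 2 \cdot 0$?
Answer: $189$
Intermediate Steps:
$d = 7$ ($d = 7 - 0 = 7 + 0 = 7$)
$K{\left(M \right)} = \left(2 + M\right) \left(M + M^{2}\right)$ ($K{\left(M \right)} = \left(M + 2\right) \left(M + M M\right) = \left(2 + M\right) \left(M + M^{2}\right)$)
$d \left(K{\left(2 \right)} + N{\left(3 \right)}\right) = 7 \left(2 \left(2 + 2^{2} + 3 \cdot 2\right) + 3\right) = 7 \left(2 \left(2 + 4 + 6\right) + 3\right) = 7 \left(2 \cdot 12 + 3\right) = 7 \left(24 + 3\right) = 7 \cdot 27 = 189$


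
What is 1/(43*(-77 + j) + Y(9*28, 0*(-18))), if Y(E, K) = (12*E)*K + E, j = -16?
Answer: -1/3747 ≈ -0.00026688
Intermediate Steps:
Y(E, K) = E + 12*E*K (Y(E, K) = 12*E*K + E = E + 12*E*K)
1/(43*(-77 + j) + Y(9*28, 0*(-18))) = 1/(43*(-77 - 16) + (9*28)*(1 + 12*(0*(-18)))) = 1/(43*(-93) + 252*(1 + 12*0)) = 1/(-3999 + 252*(1 + 0)) = 1/(-3999 + 252*1) = 1/(-3999 + 252) = 1/(-3747) = -1/3747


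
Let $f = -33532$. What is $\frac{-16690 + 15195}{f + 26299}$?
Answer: $\frac{1495}{7233} \approx 0.20669$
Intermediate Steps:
$\frac{-16690 + 15195}{f + 26299} = \frac{-16690 + 15195}{-33532 + 26299} = - \frac{1495}{-7233} = \left(-1495\right) \left(- \frac{1}{7233}\right) = \frac{1495}{7233}$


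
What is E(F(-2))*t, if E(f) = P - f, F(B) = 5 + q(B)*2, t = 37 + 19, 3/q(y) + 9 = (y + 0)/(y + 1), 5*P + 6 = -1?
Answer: -1552/5 ≈ -310.40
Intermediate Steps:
P = -7/5 (P = -6/5 + (1/5)*(-1) = -6/5 - 1/5 = -7/5 ≈ -1.4000)
q(y) = 3/(-9 + y/(1 + y)) (q(y) = 3/(-9 + (y + 0)/(y + 1)) = 3/(-9 + y/(1 + y)))
t = 56
F(B) = 5 + 6*(-1 - B)/(9 + 8*B) (F(B) = 5 + (3*(-1 - B)/(9 + 8*B))*2 = 5 + 6*(-1 - B)/(9 + 8*B))
E(f) = -7/5 - f
E(F(-2))*t = (-7/5 - (39 + 34*(-2))/(9 + 8*(-2)))*56 = (-7/5 - (39 - 68)/(9 - 16))*56 = (-7/5 - (-29)/(-7))*56 = (-7/5 - (-1)*(-29)/7)*56 = (-7/5 - 1*29/7)*56 = (-7/5 - 29/7)*56 = -194/35*56 = -1552/5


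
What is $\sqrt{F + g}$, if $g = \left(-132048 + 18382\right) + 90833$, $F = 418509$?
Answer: $6 \sqrt{10991} \approx 629.03$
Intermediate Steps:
$g = -22833$ ($g = -113666 + 90833 = -22833$)
$\sqrt{F + g} = \sqrt{418509 - 22833} = \sqrt{395676} = 6 \sqrt{10991}$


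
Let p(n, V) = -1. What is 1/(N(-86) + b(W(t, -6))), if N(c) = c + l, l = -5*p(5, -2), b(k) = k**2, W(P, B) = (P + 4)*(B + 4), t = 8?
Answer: 1/495 ≈ 0.0020202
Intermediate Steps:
W(P, B) = (4 + B)*(4 + P) (W(P, B) = (4 + P)*(4 + B) = (4 + B)*(4 + P))
l = 5 (l = -5*(-1) = 5)
N(c) = 5 + c (N(c) = c + 5 = 5 + c)
1/(N(-86) + b(W(t, -6))) = 1/((5 - 86) + (16 + 4*(-6) + 4*8 - 6*8)**2) = 1/(-81 + (16 - 24 + 32 - 48)**2) = 1/(-81 + (-24)**2) = 1/(-81 + 576) = 1/495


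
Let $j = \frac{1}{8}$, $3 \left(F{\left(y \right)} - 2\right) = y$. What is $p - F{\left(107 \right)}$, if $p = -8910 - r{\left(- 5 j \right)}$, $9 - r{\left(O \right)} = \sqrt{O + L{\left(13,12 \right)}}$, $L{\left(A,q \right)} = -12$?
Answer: $- \frac{26870}{3} + \frac{i \sqrt{202}}{4} \approx -8956.7 + 3.5532 i$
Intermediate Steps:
$F{\left(y \right)} = 2 + \frac{y}{3}$
$j = \frac{1}{8} \approx 0.125$
$r{\left(O \right)} = 9 - \sqrt{-12 + O}$ ($r{\left(O \right)} = 9 - \sqrt{O - 12} = 9 - \sqrt{-12 + O}$)
$p = -8919 + \frac{i \sqrt{202}}{4}$ ($p = -8910 - \left(9 - \sqrt{-12 - \frac{5}{8}}\right) = -8910 - \left(9 - \sqrt{- \frac{101}{8}}\right) = -8910 - \left(9 - \frac{i \sqrt{202}}{4}\right) = -8919 + \frac{i \sqrt{202}}{4} \approx -8919.0 + 3.5532 i$)
$p - F{\left(107 \right)} = \left(-8919 + \frac{i \sqrt{202}}{4}\right) - \left(2 + \frac{1}{3} \cdot 107\right) = \left(-8919 + \frac{i \sqrt{202}}{4}\right) - \left(2 + \frac{107}{3}\right) = \left(-8919 + \frac{i \sqrt{202}}{4}\right) - \frac{113}{3} = - \frac{26870}{3} + \frac{i \sqrt{202}}{4}$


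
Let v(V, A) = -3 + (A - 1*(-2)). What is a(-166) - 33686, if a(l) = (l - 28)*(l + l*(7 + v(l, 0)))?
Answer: 191742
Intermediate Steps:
v(V, A) = -1 + A (v(V, A) = -3 + (A + 2) = -3 + (2 + A) = -1 + A)
a(l) = 7*l*(-28 + l) (a(l) = (l - 28)*(l + l*(7 + (-1 + 0))) = (-28 + l)*(l + l*(7 - 1)) = (-28 + l)*(l + l*6) = (-28 + l)*(l + 6*l) = (-28 + l)*(7*l) = 7*l*(-28 + l))
a(-166) - 33686 = 7*(-166)*(-28 - 166) - 33686 = 7*(-166)*(-194) - 33686 = 225428 - 33686 = 191742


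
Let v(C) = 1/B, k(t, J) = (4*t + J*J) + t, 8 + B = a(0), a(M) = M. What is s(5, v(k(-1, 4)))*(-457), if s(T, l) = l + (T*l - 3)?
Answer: 6855/4 ≈ 1713.8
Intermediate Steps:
B = -8 (B = -8 + 0 = -8)
k(t, J) = J² + 5*t (k(t, J) = (4*t + J²) + t = (J² + 4*t) + t = J² + 5*t)
v(C) = -⅛ (v(C) = 1/(-8) = -⅛)
s(T, l) = -3 + l + T*l (s(T, l) = l + (-3 + T*l) = -3 + l + T*l)
s(5, v(k(-1, 4)))*(-457) = (-3 - ⅛ + 5*(-⅛))*(-457) = (-3 - ⅛ - 5/8)*(-457) = -15/4*(-457) = 6855/4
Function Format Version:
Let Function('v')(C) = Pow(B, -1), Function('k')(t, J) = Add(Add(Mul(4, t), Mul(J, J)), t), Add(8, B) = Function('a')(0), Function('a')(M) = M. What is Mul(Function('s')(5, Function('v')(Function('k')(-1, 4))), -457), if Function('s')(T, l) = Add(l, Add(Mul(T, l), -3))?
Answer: Rational(6855, 4) ≈ 1713.8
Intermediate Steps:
B = -8 (B = Add(-8, 0) = -8)
Function('k')(t, J) = Add(Pow(J, 2), Mul(5, t)) (Function('k')(t, J) = Add(Add(Mul(4, t), Pow(J, 2)), t) = Add(Add(Pow(J, 2), Mul(4, t)), t) = Add(Pow(J, 2), Mul(5, t)))
Function('v')(C) = Rational(-1, 8) (Function('v')(C) = Pow(-8, -1) = Rational(-1, 8))
Function('s')(T, l) = Add(-3, l, Mul(T, l)) (Function('s')(T, l) = Add(l, Add(-3, Mul(T, l))) = Add(-3, l, Mul(T, l)))
Mul(Function('s')(5, Function('v')(Function('k')(-1, 4))), -457) = Mul(Add(-3, Rational(-1, 8), Mul(5, Rational(-1, 8))), -457) = Mul(Add(-3, Rational(-1, 8), Rational(-5, 8)), -457) = Mul(Rational(-15, 4), -457) = Rational(6855, 4)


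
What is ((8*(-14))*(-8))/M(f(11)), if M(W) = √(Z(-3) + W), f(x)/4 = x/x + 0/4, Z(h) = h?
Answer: 896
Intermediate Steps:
f(x) = 4 (f(x) = 4*(x/x + 0/4) = 4*(1 + 0*(¼)) = 4*(1 + 0) = 4*1 = 4)
M(W) = √(-3 + W)
((8*(-14))*(-8))/M(f(11)) = ((8*(-14))*(-8))/(√(-3 + 4)) = (-112*(-8))/(√1) = 896/1 = 896*1 = 896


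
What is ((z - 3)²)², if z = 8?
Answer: 625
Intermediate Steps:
((z - 3)²)² = ((8 - 3)²)² = (5²)² = 25² = 625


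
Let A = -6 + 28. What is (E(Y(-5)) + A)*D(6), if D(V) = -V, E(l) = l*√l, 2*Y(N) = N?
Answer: -132 + 15*I*√10/2 ≈ -132.0 + 23.717*I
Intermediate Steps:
Y(N) = N/2
E(l) = l^(3/2)
A = 22
(E(Y(-5)) + A)*D(6) = (((½)*(-5))^(3/2) + 22)*(-1*6) = ((-5/2)^(3/2) + 22)*(-6) = (-5*I*√10/4 + 22)*(-6) = (22 - 5*I*√10/4)*(-6) = -132 + 15*I*√10/2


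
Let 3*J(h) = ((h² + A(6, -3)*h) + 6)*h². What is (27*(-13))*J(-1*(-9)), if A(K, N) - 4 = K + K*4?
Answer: -3724461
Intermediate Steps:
A(K, N) = 4 + 5*K (A(K, N) = 4 + (K + K*4) = 4 + (K + 4*K) = 4 + 5*K)
J(h) = h²*(6 + h² + 34*h)/3 (J(h) = (((h² + (4 + 5*6)*h) + 6)*h²)/3 = (((h² + (4 + 30)*h) + 6)*h²)/3 = (((h² + 34*h) + 6)*h²)/3 = ((6 + h² + 34*h)*h²)/3 = (h²*(6 + h² + 34*h))/3 = h²*(6 + h² + 34*h)/3)
(27*(-13))*J(-1*(-9)) = (27*(-13))*((-1*(-9))²*(6 + (-1*(-9))² + 34*(-1*(-9)))/3) = -117*9²*(6 + 9² + 34*9) = -117*81*(6 + 81 + 306) = -117*81*393 = -351*10611 = -3724461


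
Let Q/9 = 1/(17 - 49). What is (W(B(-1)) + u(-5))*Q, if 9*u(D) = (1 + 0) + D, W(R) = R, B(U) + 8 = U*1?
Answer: 85/32 ≈ 2.6563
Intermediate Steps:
B(U) = -8 + U (B(U) = -8 + U*1 = -8 + U)
u(D) = ⅑ + D/9 (u(D) = ((1 + 0) + D)/9 = (1 + D)/9 = ⅑ + D/9)
Q = -9/32 (Q = 9/(17 - 49) = 9/(-32) = 9*(-1/32) = -9/32 ≈ -0.28125)
(W(B(-1)) + u(-5))*Q = ((-8 - 1) + (⅑ + (⅑)*(-5)))*(-9/32) = (-9 + (⅑ - 5/9))*(-9/32) = (-9 - 4/9)*(-9/32) = -85/9*(-9/32) = 85/32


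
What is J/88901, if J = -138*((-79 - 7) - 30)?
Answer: 16008/88901 ≈ 0.18007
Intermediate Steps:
J = 16008 (J = -138*(-86 - 30) = -138*(-116) = 16008)
J/88901 = 16008/88901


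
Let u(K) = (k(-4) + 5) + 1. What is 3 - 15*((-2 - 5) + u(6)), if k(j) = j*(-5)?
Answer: -282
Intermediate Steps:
k(j) = -5*j
u(K) = 26 (u(K) = (-5*(-4) + 5) + 1 = (20 + 5) + 1 = 25 + 1 = 26)
3 - 15*((-2 - 5) + u(6)) = 3 - 15*((-2 - 5) + 26) = 3 - 15*(-7 + 26) = 3 - 15*19 = 3 - 285 = -282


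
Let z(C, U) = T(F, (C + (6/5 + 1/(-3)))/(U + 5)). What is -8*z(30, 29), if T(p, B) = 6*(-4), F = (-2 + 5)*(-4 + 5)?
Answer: 192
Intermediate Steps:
F = 3 (F = 3*1 = 3)
T(p, B) = -24
z(C, U) = -24
-8*z(30, 29) = -8*(-24) = 192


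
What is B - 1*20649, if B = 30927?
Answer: 10278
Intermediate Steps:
B - 1*20649 = 30927 - 1*20649 = 30927 - 20649 = 10278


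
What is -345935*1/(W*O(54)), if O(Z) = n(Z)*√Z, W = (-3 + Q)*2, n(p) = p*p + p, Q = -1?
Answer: 69187*√6/85536 ≈ 1.9813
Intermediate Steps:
n(p) = p + p² (n(p) = p² + p = p + p²)
W = -8 (W = (-3 - 1)*2 = -4*2 = -8)
O(Z) = Z^(3/2)*(1 + Z) (O(Z) = (Z*(1 + Z))*√Z = Z^(3/2)*(1 + Z))
-345935*1/(W*O(54)) = -345935*(-√6/(7776*(1 + 54))) = -345935*(-√6/427680) = -(-69187)*√6/85536 = 69187*√6/85536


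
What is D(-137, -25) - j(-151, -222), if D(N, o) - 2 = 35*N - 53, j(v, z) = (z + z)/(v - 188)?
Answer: -547746/113 ≈ -4847.3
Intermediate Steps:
j(v, z) = 2*z/(-188 + v) (j(v, z) = (2*z)/(-188 + v) = 2*z/(-188 + v))
D(N, o) = -51 + 35*N (D(N, o) = 2 + (35*N - 53) = 2 + (-53 + 35*N) = -51 + 35*N)
D(-137, -25) - j(-151, -222) = (-51 + 35*(-137)) - 2*(-222)/(-188 - 151) = (-51 - 4795) - 2*(-222)/(-339) = -4846 - 2*(-222)*(-1)/339 = -4846 - 1*148/113 = -4846 - 148/113 = -547746/113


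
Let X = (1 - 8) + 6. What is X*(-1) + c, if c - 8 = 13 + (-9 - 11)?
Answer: 2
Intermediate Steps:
X = -1 (X = -7 + 6 = -1)
c = 1 (c = 8 + (13 + (-9 - 11)) = 8 + (13 - 20) = 8 - 7 = 1)
X*(-1) + c = -1*(-1) + 1 = 1 + 1 = 2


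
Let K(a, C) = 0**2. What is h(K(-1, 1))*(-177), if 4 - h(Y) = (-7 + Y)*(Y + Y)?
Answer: -708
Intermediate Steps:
K(a, C) = 0
h(Y) = 4 - 2*Y*(-7 + Y) (h(Y) = 4 - (-7 + Y)*(Y + Y) = 4 - (-7 + Y)*2*Y = 4 - 2*Y*(-7 + Y))
h(K(-1, 1))*(-177) = (4 - 2*0**2 + 14*0)*(-177) = (4 - 2*0 + 0)*(-177) = (4 + 0 + 0)*(-177) = 4*(-177) = -708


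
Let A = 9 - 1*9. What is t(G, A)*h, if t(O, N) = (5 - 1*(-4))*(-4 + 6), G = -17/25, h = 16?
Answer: 288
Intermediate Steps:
A = 0 (A = 9 - 9 = 0)
G = -17/25 (G = -17*1/25 = -17/25 ≈ -0.68000)
t(O, N) = 18 (t(O, N) = (5 + 4)*2 = 9*2 = 18)
t(G, A)*h = 18*16 = 288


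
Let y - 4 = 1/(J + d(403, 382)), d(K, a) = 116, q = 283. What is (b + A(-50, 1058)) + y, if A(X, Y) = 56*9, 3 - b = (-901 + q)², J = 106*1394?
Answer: -56403354439/147880 ≈ -3.8141e+5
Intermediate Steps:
J = 147764
b = -381921 (b = 3 - (-901 + 283)² = 3 - 1*(-618)² = 3 - 1*381924 = 3 - 381924 = -381921)
A(X, Y) = 504
y = 591521/147880 (y = 4 + 1/(147764 + 116) = 4 + 1/147880 = 591521/147880 ≈ 4.0000)
(b + A(-50, 1058)) + y = (-381921 + 504) + 591521/147880 = -381417 + 591521/147880 = -56403354439/147880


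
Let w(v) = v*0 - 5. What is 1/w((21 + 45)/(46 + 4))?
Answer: -1/5 ≈ -0.20000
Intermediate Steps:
w(v) = -5 (w(v) = 0 - 5 = -5)
1/w((21 + 45)/(46 + 4)) = 1/(-5) = -1/5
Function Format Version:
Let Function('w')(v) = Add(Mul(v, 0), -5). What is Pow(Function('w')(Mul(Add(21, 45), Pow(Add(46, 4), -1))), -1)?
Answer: Rational(-1, 5) ≈ -0.20000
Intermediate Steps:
Function('w')(v) = -5 (Function('w')(v) = Add(0, -5) = -5)
Pow(Function('w')(Mul(Add(21, 45), Pow(Add(46, 4), -1))), -1) = Pow(-5, -1) = Rational(-1, 5)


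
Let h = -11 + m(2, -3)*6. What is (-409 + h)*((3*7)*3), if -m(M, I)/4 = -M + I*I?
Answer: -37044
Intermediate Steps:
m(M, I) = -4*I² + 4*M (m(M, I) = -4*(-M + I*I) = -4*(-M + I²) = -4*(I² - M) = -4*I² + 4*M)
h = -179 (h = -11 + (-4*(-3)² + 4*2)*6 = -11 + (-4*9 + 8)*6 = -11 + (-36 + 8)*6 = -11 - 28*6 = -11 - 168 = -179)
(-409 + h)*((3*7)*3) = (-409 - 179)*((3*7)*3) = -12348*3 = -588*63 = -37044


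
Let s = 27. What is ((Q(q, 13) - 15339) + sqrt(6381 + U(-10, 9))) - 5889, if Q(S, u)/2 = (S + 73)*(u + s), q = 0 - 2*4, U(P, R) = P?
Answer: -16028 + sqrt(6371) ≈ -15948.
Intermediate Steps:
q = -8 (q = 0 - 8 = -8)
Q(S, u) = 2*(27 + u)*(73 + S) (Q(S, u) = 2*((S + 73)*(u + 27)) = 2*((73 + S)*(27 + u)) = 2*((27 + u)*(73 + S)) = 2*(27 + u)*(73 + S))
((Q(q, 13) - 15339) + sqrt(6381 + U(-10, 9))) - 5889 = (((3942 + 54*(-8) + 146*13 + 2*(-8)*13) - 15339) + sqrt(6381 - 10)) - 5889 = (((3942 - 432 + 1898 - 208) - 15339) + sqrt(6371)) - 5889 = ((5200 - 15339) + sqrt(6371)) - 5889 = (-10139 + sqrt(6371)) - 5889 = -16028 + sqrt(6371)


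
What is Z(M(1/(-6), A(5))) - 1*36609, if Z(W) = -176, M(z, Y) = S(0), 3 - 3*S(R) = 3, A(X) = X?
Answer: -36785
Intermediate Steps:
S(R) = 0 (S(R) = 1 - 1/3*3 = 1 - 1 = 0)
M(z, Y) = 0
Z(M(1/(-6), A(5))) - 1*36609 = -176 - 1*36609 = -176 - 36609 = -36785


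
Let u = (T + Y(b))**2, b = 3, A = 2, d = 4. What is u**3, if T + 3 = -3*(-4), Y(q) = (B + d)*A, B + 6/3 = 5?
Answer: 148035889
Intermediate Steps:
B = 3 (B = -2 + 5 = 3)
Y(q) = 14 (Y(q) = (3 + 4)*2 = 7*2 = 14)
T = 9 (T = -3 - 3*(-4) = -3 + 12 = 9)
u = 529 (u = (9 + 14)**2 = 23**2 = 529)
u**3 = 529**3 = 148035889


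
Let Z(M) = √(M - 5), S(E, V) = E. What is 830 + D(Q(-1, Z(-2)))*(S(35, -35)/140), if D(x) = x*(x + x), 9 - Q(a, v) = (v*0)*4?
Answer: 1741/2 ≈ 870.50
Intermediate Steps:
Z(M) = √(-5 + M)
Q(a, v) = 9 (Q(a, v) = 9 - v*0*4 = 9 - 0*4 = 9 - 1*0 = 9 + 0 = 9)
D(x) = 2*x² (D(x) = x*(2*x) = 2*x²)
830 + D(Q(-1, Z(-2)))*(S(35, -35)/140) = 830 + (2*9²)*(35/140) = 830 + (2*81)*(35*(1/140)) = 830 + 162*(¼) = 830 + 81/2 = 1741/2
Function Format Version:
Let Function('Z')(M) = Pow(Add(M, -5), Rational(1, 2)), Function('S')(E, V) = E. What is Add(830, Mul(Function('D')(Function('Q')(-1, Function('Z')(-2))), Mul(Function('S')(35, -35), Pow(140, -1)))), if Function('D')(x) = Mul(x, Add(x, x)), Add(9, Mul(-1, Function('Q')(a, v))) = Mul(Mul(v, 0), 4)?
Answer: Rational(1741, 2) ≈ 870.50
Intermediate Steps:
Function('Z')(M) = Pow(Add(-5, M), Rational(1, 2))
Function('Q')(a, v) = 9 (Function('Q')(a, v) = Add(9, Mul(-1, Mul(Mul(v, 0), 4))) = Add(9, Mul(-1, Mul(0, 4))) = Add(9, Mul(-1, 0)) = Add(9, 0) = 9)
Function('D')(x) = Mul(2, Pow(x, 2)) (Function('D')(x) = Mul(x, Mul(2, x)) = Mul(2, Pow(x, 2)))
Add(830, Mul(Function('D')(Function('Q')(-1, Function('Z')(-2))), Mul(Function('S')(35, -35), Pow(140, -1)))) = Add(830, Mul(Mul(2, Pow(9, 2)), Mul(35, Pow(140, -1)))) = Add(830, Mul(Mul(2, 81), Mul(35, Rational(1, 140)))) = Add(830, Mul(162, Rational(1, 4))) = Add(830, Rational(81, 2)) = Rational(1741, 2)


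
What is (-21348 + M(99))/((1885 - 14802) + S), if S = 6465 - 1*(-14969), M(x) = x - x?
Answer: -7116/2839 ≈ -2.5065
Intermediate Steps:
M(x) = 0
S = 21434 (S = 6465 + 14969 = 21434)
(-21348 + M(99))/((1885 - 14802) + S) = (-21348 + 0)/((1885 - 14802) + 21434) = -21348/(-12917 + 21434) = -21348/8517 = -21348*1/8517 = -7116/2839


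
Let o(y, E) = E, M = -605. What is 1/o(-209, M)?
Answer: -1/605 ≈ -0.0016529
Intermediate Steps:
1/o(-209, M) = 1/(-605) = -1/605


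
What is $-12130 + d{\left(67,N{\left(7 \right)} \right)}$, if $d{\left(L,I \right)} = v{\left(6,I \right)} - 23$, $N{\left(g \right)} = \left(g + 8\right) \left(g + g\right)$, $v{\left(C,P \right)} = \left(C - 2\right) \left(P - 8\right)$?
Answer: $-11345$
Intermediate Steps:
$v{\left(C,P \right)} = \left(-8 + P\right) \left(-2 + C\right)$ ($v{\left(C,P \right)} = \left(-2 + C\right) \left(-8 + P\right) = \left(-8 + P\right) \left(-2 + C\right)$)
$N{\left(g \right)} = 2 g \left(8 + g\right)$ ($N{\left(g \right)} = \left(8 + g\right) 2 g = 2 g \left(8 + g\right)$)
$d{\left(L,I \right)} = -55 + 4 I$ ($d{\left(L,I \right)} = \left(16 - 48 - 2 I + 6 I\right) - 23 = \left(-32 + 4 I\right) - 23 = -55 + 4 I$)
$-12130 + d{\left(67,N{\left(7 \right)} \right)} = -12130 - \left(55 - 4 \cdot 2 \cdot 7 \left(8 + 7\right)\right) = -12130 - \left(55 - 4 \cdot 2 \cdot 7 \cdot 15\right) = -12130 + \left(-55 + 4 \cdot 210\right) = -12130 + \left(-55 + 840\right) = -12130 + 785 = -11345$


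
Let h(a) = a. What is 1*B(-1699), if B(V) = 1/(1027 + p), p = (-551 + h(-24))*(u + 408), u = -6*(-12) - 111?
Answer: -1/211148 ≈ -4.7360e-6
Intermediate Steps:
u = -39 (u = 72 - 111 = -39)
p = -212175 (p = (-551 - 24)*(-39 + 408) = -575*369 = -212175)
B(V) = -1/211148 (B(V) = 1/(1027 - 212175) = 1/(-211148) = -1/211148)
1*B(-1699) = 1*(-1/211148) = -1/211148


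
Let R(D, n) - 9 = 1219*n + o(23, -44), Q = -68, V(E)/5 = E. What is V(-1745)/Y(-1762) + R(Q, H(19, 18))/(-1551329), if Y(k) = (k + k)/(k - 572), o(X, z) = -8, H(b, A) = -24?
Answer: -15795696680365/2733441698 ≈ -5778.7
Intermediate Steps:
V(E) = 5*E
R(D, n) = 1 + 1219*n (R(D, n) = 9 + (1219*n - 8) = 9 + (-8 + 1219*n) = 1 + 1219*n)
Y(k) = 2*k/(-572 + k) (Y(k) = (2*k)/(-572 + k) = 2*k/(-572 + k))
V(-1745)/Y(-1762) + R(Q, H(19, 18))/(-1551329) = (5*(-1745))/((2*(-1762)/(-572 - 1762))) + (1 + 1219*(-24))/(-1551329) = -8725/(2*(-1762)/(-2334)) + (1 - 29256)*(-1/1551329) = -8725/(2*(-1762)*(-1/2334)) - 29255*(-1/1551329) = -8725/1762/1167 + 29255/1551329 = -8725*1167/1762 + 29255/1551329 = -10182075/1762 + 29255/1551329 = -15795696680365/2733441698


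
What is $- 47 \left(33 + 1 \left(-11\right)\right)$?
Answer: $-1034$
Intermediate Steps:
$- 47 \left(33 + 1 \left(-11\right)\right) = - 47 \left(33 - 11\right) = \left(-47\right) 22 = -1034$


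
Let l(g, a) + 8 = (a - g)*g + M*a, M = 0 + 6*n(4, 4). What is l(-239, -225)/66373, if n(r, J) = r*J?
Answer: -24954/66373 ≈ -0.37597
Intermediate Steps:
n(r, J) = J*r
M = 96 (M = 0 + 6*(4*4) = 0 + 6*16 = 0 + 96 = 96)
l(g, a) = -8 + 96*a + g*(a - g) (l(g, a) = -8 + ((a - g)*g + 96*a) = -8 + (g*(a - g) + 96*a) = -8 + (96*a + g*(a - g)) = -8 + 96*a + g*(a - g))
l(-239, -225)/66373 = (-8 - 1*(-239)² + 96*(-225) - 225*(-239))/66373 = (-8 - 1*57121 - 21600 + 53775)*(1/66373) = (-8 - 57121 - 21600 + 53775)*(1/66373) = -24954*1/66373 = -24954/66373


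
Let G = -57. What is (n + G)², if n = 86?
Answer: 841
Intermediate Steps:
(n + G)² = (86 - 57)² = 29² = 841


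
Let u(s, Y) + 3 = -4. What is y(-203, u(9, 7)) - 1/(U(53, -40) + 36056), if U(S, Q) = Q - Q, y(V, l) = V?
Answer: -7319369/36056 ≈ -203.00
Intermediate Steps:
u(s, Y) = -7 (u(s, Y) = -3 - 4 = -7)
U(S, Q) = 0
y(-203, u(9, 7)) - 1/(U(53, -40) + 36056) = -203 - 1/(0 + 36056) = -203 - 1/36056 = -7319369/36056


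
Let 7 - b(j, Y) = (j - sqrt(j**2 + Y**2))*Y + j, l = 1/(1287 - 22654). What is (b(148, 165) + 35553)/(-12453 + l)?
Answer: -58716516/66520813 - 3525555*sqrt(49129)/266083252 ≈ -3.8195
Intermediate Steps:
l = -1/21367 (l = 1/(-21367) = -1/21367 ≈ -4.6801e-5)
b(j, Y) = 7 - j - Y*(j - sqrt(Y**2 + j**2)) (b(j, Y) = 7 - ((j - sqrt(j**2 + Y**2))*Y + j) = 7 - ((j - sqrt(Y**2 + j**2))*Y + j) = 7 - (Y*(j - sqrt(Y**2 + j**2)) + j) = 7 - (j + Y*(j - sqrt(Y**2 + j**2))) = 7 + (-j - Y*(j - sqrt(Y**2 + j**2))) = 7 - j - Y*(j - sqrt(Y**2 + j**2)))
(b(148, 165) + 35553)/(-12453 + l) = ((7 - 1*148 + 165*sqrt(165**2 + 148**2) - 1*165*148) + 35553)/(-12453 - 1/21367) = ((7 - 148 + 165*sqrt(27225 + 21904) - 24420) + 35553)/(-266083252/21367) = ((7 - 148 + 165*sqrt(49129) - 24420) + 35553)*(-21367/266083252) = ((-24561 + 165*sqrt(49129)) + 35553)*(-21367/266083252) = (10992 + 165*sqrt(49129))*(-21367/266083252) = -58716516/66520813 - 3525555*sqrt(49129)/266083252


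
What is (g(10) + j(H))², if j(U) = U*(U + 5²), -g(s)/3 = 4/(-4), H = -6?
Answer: 12321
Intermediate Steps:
g(s) = 3 (g(s) = -12/(-4) = -12*(-1)/4 = -3*(-1) = 3)
j(U) = U*(25 + U) (j(U) = U*(U + 25) = U*(25 + U))
(g(10) + j(H))² = (3 - 6*(25 - 6))² = (3 - 6*19)² = (3 - 114)² = (-111)² = 12321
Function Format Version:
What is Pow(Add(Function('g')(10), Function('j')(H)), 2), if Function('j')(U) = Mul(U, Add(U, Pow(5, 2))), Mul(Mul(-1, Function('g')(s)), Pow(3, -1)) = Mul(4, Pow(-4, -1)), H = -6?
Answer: 12321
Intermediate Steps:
Function('g')(s) = 3 (Function('g')(s) = Mul(-3, Mul(4, Pow(-4, -1))) = Mul(-3, Mul(4, Rational(-1, 4))) = Mul(-3, -1) = 3)
Function('j')(U) = Mul(U, Add(25, U)) (Function('j')(U) = Mul(U, Add(U, 25)) = Mul(U, Add(25, U)))
Pow(Add(Function('g')(10), Function('j')(H)), 2) = Pow(Add(3, Mul(-6, Add(25, -6))), 2) = Pow(Add(3, Mul(-6, 19)), 2) = Pow(Add(3, -114), 2) = Pow(-111, 2) = 12321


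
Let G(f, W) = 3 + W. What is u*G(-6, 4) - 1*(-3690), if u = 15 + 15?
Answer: 3900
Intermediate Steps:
u = 30
u*G(-6, 4) - 1*(-3690) = 30*(3 + 4) - 1*(-3690) = 30*7 + 3690 = 210 + 3690 = 3900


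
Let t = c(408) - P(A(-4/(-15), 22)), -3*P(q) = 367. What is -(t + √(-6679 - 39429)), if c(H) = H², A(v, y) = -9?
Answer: -499759/3 - 2*I*√11527 ≈ -1.6659e+5 - 214.73*I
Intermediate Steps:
P(q) = -367/3 (P(q) = -⅓*367 = -367/3)
t = 499759/3 (t = 408² - 1*(-367/3) = 166464 + 367/3 = 499759/3 ≈ 1.6659e+5)
-(t + √(-6679 - 39429)) = -(499759/3 + √(-6679 - 39429)) = -(499759/3 + √(-46108)) = -(499759/3 + 2*I*√11527) = -499759/3 - 2*I*√11527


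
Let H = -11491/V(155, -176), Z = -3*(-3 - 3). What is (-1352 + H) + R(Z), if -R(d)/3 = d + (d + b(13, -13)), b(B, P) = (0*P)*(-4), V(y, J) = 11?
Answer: -27551/11 ≈ -2504.6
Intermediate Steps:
b(B, P) = 0 (b(B, P) = 0*(-4) = 0)
Z = 18 (Z = -3*(-6) = 18)
R(d) = -6*d (R(d) = -3*(d + (d + 0)) = -3*(d + d) = -6*d)
H = -11491/11 ≈ -1044.6
(-1352 + H) + R(Z) = (-1352 - 11491/11) - 6*18 = -26363/11 - 108 = -27551/11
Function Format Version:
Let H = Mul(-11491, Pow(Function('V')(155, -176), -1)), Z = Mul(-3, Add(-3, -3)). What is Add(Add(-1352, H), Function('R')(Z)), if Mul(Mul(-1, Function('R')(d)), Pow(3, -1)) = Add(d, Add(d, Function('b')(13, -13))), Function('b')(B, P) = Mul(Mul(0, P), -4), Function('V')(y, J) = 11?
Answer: Rational(-27551, 11) ≈ -2504.6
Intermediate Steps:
Function('b')(B, P) = 0 (Function('b')(B, P) = Mul(0, -4) = 0)
Z = 18 (Z = Mul(-3, -6) = 18)
Function('R')(d) = Mul(-6, d) (Function('R')(d) = Mul(-3, Add(d, Add(d, 0))) = Mul(-3, Add(d, d)) = Mul(-3, Mul(2, d)) = Mul(-6, d))
H = Rational(-11491, 11) (H = Mul(-11491, Pow(11, -1)) = Mul(-11491, Rational(1, 11)) = Rational(-11491, 11) ≈ -1044.6)
Add(Add(-1352, H), Function('R')(Z)) = Add(Add(-1352, Rational(-11491, 11)), Mul(-6, 18)) = Add(Rational(-26363, 11), -108) = Rational(-27551, 11)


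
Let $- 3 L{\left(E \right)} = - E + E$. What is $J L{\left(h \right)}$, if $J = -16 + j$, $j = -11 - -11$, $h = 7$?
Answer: $0$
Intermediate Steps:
$j = 0$ ($j = -11 + 11 = 0$)
$J = -16$ ($J = -16 + 0 = -16$)
$L{\left(E \right)} = 0$ ($L{\left(E \right)} = - \frac{- E + E}{3} = \left(- \frac{1}{3}\right) 0 = 0$)
$J L{\left(h \right)} = \left(-16\right) 0 = 0$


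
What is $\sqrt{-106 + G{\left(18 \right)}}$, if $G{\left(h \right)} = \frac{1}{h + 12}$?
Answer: $\frac{17 i \sqrt{330}}{30} \approx 10.294 i$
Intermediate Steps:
$G{\left(h \right)} = \frac{1}{12 + h}$
$\sqrt{-106 + G{\left(18 \right)}} = \sqrt{-106 + \frac{1}{12 + 18}} = \sqrt{-106 + \frac{1}{30}} = \sqrt{- \frac{3179}{30}} = \frac{17 i \sqrt{330}}{30}$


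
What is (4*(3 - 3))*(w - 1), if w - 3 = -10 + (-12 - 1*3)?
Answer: 0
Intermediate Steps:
w = -22 (w = 3 + (-10 + (-12 - 1*3)) = 3 + (-10 + (-12 - 3)) = 3 + (-10 - 15) = 3 - 25 = -22)
(4*(3 - 3))*(w - 1) = (4*(3 - 3))*(-22 - 1) = (4*0)*(-23) = 0*(-23) = 0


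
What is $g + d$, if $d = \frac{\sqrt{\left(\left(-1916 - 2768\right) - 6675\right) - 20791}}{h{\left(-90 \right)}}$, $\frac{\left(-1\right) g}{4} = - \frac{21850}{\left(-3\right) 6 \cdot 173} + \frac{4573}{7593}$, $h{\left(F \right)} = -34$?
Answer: $- \frac{120098248}{3940767} - \frac{5 i \sqrt{1286}}{34} \approx -30.476 - 5.2737 i$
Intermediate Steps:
$g = - \frac{120098248}{3940767}$ ($g = - 4 \left(- \frac{21850}{\left(-3\right) 6 \cdot 173} + \frac{4573}{7593}\right) = - 4 \left(- \frac{21850}{\left(-18\right) 173} + 4573 \cdot \frac{1}{7593}\right) = - 4 \left(- \frac{21850}{-3114} + \frac{4573}{7593}\right) = - 4 \left(\left(-21850\right) \left(- \frac{1}{3114}\right) + \frac{4573}{7593}\right) = - 4 \left(\frac{10925}{1557} + \frac{4573}{7593}\right) = \left(-4\right) \frac{30024562}{3940767} = - \frac{120098248}{3940767} \approx -30.476$)
$d = - \frac{5 i \sqrt{1286}}{34}$ ($d = \frac{\sqrt{\left(\left(-1916 - 2768\right) - 6675\right) - 20791}}{-34} = \sqrt{\left(-4684 - 6675\right) - 20791} \left(- \frac{1}{34}\right) = \sqrt{-11359 - 20791} \left(- \frac{1}{34}\right) = \sqrt{-32150} \left(- \frac{1}{34}\right) = 5 i \sqrt{1286} \left(- \frac{1}{34}\right) = - \frac{5 i \sqrt{1286}}{34} \approx - 5.2737 i$)
$g + d = - \frac{120098248}{3940767} - \frac{5 i \sqrt{1286}}{34}$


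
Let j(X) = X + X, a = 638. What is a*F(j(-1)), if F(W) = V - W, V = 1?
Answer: 1914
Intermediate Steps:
j(X) = 2*X
F(W) = 1 - W
a*F(j(-1)) = 638*(1 - 2*(-1)) = 638*(1 - 1*(-2)) = 638*(1 + 2) = 638*3 = 1914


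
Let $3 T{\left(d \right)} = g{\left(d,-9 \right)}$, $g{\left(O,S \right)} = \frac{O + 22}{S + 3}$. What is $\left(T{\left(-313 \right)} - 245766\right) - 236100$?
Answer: $- \frac{2891099}{6} \approx -4.8185 \cdot 10^{5}$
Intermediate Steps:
$g{\left(O,S \right)} = \frac{22 + O}{3 + S}$
$T{\left(d \right)} = - \frac{11}{9} - \frac{d}{18}$ ($T{\left(d \right)} = \frac{\frac{1}{3 - 9} \left(22 + d\right)}{3} = \frac{\frac{1}{-6} \left(22 + d\right)}{3} = \frac{\left(- \frac{1}{6}\right) \left(22 + d\right)}{3} = \frac{- \frac{11}{3} - \frac{d}{6}}{3} = - \frac{11}{9} - \frac{d}{18}$)
$\left(T{\left(-313 \right)} - 245766\right) - 236100 = \left(\left(- \frac{11}{9} - - \frac{313}{18}\right) - 245766\right) - 236100 = \left(\left(- \frac{11}{9} + \frac{313}{18}\right) - 245766\right) - 236100 = \left(\frac{97}{6} - 245766\right) - 236100 = - \frac{1474499}{6} - 236100 = - \frac{2891099}{6}$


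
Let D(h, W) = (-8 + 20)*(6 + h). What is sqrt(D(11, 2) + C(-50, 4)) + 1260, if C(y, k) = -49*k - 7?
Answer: 1261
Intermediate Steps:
D(h, W) = 72 + 12*h (D(h, W) = 12*(6 + h) = 72 + 12*h)
C(y, k) = -7 - 49*k
sqrt(D(11, 2) + C(-50, 4)) + 1260 = sqrt((72 + 12*11) + (-7 - 49*4)) + 1260 = sqrt((72 + 132) + (-7 - 196)) + 1260 = sqrt(204 - 203) + 1260 = sqrt(1) + 1260 = 1 + 1260 = 1261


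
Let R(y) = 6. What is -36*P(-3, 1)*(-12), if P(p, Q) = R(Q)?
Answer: 2592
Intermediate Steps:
P(p, Q) = 6
-36*P(-3, 1)*(-12) = -36*6*(-12) = -216*(-12) = 2592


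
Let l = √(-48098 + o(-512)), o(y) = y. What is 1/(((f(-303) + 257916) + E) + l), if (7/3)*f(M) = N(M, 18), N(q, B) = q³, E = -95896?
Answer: -576241687/6776622080679971 - 49*I*√48610/6776622080679971 ≈ -8.5034e-8 - 1.5942e-12*I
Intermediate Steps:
f(M) = 3*M³/7
l = I*√48610 (l = √(-48098 - 512) = √(-48610) = I*√48610 ≈ 220.48*I)
1/(((f(-303) + 257916) + E) + l) = 1/((((3/7)*(-303)³ + 257916) - 95896) + I*√48610) = 1/((((3/7)*(-27818127) + 257916) - 95896) + I*√48610) = 1/(((-83454381/7 + 257916) - 95896) + I*√48610) = 1/((-81648969/7 - 95896) + I*√48610) = 1/(-82320241/7 + I*√48610)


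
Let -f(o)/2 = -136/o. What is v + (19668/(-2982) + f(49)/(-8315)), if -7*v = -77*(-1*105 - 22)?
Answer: -40603070647/28927885 ≈ -1403.6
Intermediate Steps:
f(o) = 272/o (f(o) = -(-272)/o = 272/o)
v = -1397 (v = -(-11)*(-1*105 - 22) = -(-11)*(-105 - 22) = -(-11)*(-127) = -⅐*9779 = -1397)
v + (19668/(-2982) + f(49)/(-8315)) = -1397 + (19668/(-2982) + (272/49)/(-8315)) = -1397 + (19668*(-1/2982) + (272*(1/49))*(-1/8315)) = -1397 + (-3278/497 + (272/49)*(-1/8315)) = -1397 + (-3278/497 - 272/407435) = -1397 - 190815302/28927885 = -40603070647/28927885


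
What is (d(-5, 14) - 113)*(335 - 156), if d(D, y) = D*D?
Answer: -15752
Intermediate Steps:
d(D, y) = D²
(d(-5, 14) - 113)*(335 - 156) = ((-5)² - 113)*(335 - 156) = (25 - 113)*179 = -88*179 = -15752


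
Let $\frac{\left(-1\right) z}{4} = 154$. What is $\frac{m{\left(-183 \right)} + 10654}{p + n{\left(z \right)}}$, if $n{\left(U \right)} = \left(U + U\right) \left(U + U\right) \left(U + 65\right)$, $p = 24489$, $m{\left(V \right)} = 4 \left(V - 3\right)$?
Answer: $- \frac{1982}{167259307} \approx -1.185 \cdot 10^{-5}$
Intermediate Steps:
$m{\left(V \right)} = -12 + 4 V$ ($m{\left(V \right)} = 4 \left(-3 + V\right) = -12 + 4 V$)
$z = -616$ ($z = \left(-4\right) 154 = -616$)
$n{\left(U \right)} = 4 U^{2} \left(65 + U\right)$ ($n{\left(U \right)} = 2 U 2 U \left(65 + U\right) = 4 U^{2} \left(65 + U\right)$)
$\frac{m{\left(-183 \right)} + 10654}{p + n{\left(z \right)}} = \frac{\left(-12 + 4 \left(-183\right)\right) + 10654}{24489 + 4 \left(-616\right)^{2} \left(65 - 616\right)} = \frac{\left(-12 - 732\right) + 10654}{24489 + 4 \cdot 379456 \left(-551\right)} = \frac{-744 + 10654}{24489 - 836321024} = \frac{9910}{-836296535} = 9910 \left(- \frac{1}{836296535}\right) = - \frac{1982}{167259307}$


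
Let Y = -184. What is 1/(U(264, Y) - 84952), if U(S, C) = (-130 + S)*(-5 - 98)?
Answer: -1/98754 ≈ -1.0126e-5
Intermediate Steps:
U(S, C) = 13390 - 103*S (U(S, C) = (-130 + S)*(-103) = 13390 - 103*S)
1/(U(264, Y) - 84952) = 1/((13390 - 103*264) - 84952) = 1/((13390 - 27192) - 84952) = 1/(-13802 - 84952) = 1/(-98754) = -1/98754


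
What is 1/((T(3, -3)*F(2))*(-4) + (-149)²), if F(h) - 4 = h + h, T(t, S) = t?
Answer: 1/22105 ≈ 4.5239e-5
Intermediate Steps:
F(h) = 4 + 2*h (F(h) = 4 + (h + h) = 4 + 2*h)
1/((T(3, -3)*F(2))*(-4) + (-149)²) = 1/((3*(4 + 2*2))*(-4) + (-149)²) = 1/((3*(4 + 4))*(-4) + 22201) = 1/((3*8)*(-4) + 22201) = 1/(24*(-4) + 22201) = 1/(-96 + 22201) = 1/22105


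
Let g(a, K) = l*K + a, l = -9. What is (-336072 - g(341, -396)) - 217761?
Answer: -557738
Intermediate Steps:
g(a, K) = a - 9*K (g(a, K) = -9*K + a = a - 9*K)
(-336072 - g(341, -396)) - 217761 = (-336072 - (341 - 9*(-396))) - 217761 = (-336072 - (341 + 3564)) - 217761 = (-336072 - 1*3905) - 217761 = (-336072 - 3905) - 217761 = -339977 - 217761 = -557738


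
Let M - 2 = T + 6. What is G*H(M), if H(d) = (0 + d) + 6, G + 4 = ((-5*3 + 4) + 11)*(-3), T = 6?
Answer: -80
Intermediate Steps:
M = 14 (M = 2 + (6 + 6) = 2 + 12 = 14)
G = -4 (G = -4 + ((-5*3 + 4) + 11)*(-3) = -4 + ((-15 + 4) + 11)*(-3) = -4 + (-11 + 11)*(-3) = -4 + 0*(-3) = -4 + 0 = -4)
H(d) = 6 + d (H(d) = d + 6 = 6 + d)
G*H(M) = -4*(6 + 14) = -4*20 = -80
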